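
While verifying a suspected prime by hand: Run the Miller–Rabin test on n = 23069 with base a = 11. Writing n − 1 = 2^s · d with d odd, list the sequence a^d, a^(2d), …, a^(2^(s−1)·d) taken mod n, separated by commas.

n − 1 = 23068 = 2^2 · 5767, so s = 2 and d = 5767.
x_0 = 11^5767 mod 23069 = 1193.
x_1 = 1193^2 mod 23069 = 16040.

1193, 16040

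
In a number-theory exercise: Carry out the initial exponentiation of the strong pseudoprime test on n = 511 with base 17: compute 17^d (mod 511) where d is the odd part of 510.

n − 1 = 510 = 2^1 · 255, so s = 1 and d = 255.
Repeated squaring mod 511: 17^1 ≡ 17, 17^2 ≡ 289, 17^4 ≡ 228, 17^8 ≡ 373, 17^16 ≡ 137, 17^32 ≡ 373, 17^64 ≡ 137, 17^128 ≡ 373.
255 = 128 + 64 + 32 + 16 + 8 + 4 + 2 + 1, so 17^255 ≡ 373·137·373·137·373·228·289·17 ≡ 489 (mod 511).

489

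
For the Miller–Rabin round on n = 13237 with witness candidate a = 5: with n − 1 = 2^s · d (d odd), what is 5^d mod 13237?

n − 1 = 13236 = 2^2 · 3309, so s = 2 and d = 3309.
5^3309 mod 13237 = 7286.

7286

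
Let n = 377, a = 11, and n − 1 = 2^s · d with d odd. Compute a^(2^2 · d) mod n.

n − 1 = 376 = 2^3 · 47, so s = 3 and d = 47.
By repeated squaring, 11^47 ≡ 305 (mod 377).
x_0 = 305.
x_1 = 305^2 mod 377 = 283.
x_2 = 283^2 mod 377 = 165.

165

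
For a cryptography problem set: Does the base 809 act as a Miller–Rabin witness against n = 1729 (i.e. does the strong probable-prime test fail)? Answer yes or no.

n − 1 = 1728 = 2^6 · 27, so s = 6 and d = 27.
x_0 = 809^27 mod 1729 = 1.
x_0 = 1, so 809 is not a witness.

no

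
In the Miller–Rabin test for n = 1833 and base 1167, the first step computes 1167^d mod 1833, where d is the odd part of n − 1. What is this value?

n − 1 = 1832 = 2^3 · 229, so s = 3 and d = 229.
1167^229 mod 1833 = 699.

699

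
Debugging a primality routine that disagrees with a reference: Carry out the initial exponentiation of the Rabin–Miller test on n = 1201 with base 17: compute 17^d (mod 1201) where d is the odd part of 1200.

n − 1 = 1200 = 2^4 · 75, so s = 4 and d = 75.
Repeated squaring mod 1201: 17^1 ≡ 17, 17^2 ≡ 289, 17^4 ≡ 652, 17^8 ≡ 1151, 17^16 ≡ 98, 17^32 ≡ 1197, 17^64 ≡ 16.
75 = 64 + 8 + 2 + 1, so 17^75 ≡ 16·1151·289·17 ≡ 473 (mod 1201).

473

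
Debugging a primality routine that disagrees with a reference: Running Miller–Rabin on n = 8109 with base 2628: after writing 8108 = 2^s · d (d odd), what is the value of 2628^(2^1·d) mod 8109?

621

n − 1 = 8108 = 2^2 · 2027, so s = 2 and d = 2027.
x_0 = 2628^2027 mod 8109 = 1125.
x_1 = 1125^2 mod 8109 = 621.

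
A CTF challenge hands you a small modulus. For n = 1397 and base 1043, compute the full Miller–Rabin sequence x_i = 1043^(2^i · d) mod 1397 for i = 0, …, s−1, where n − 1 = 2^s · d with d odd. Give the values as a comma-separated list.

940, 696

n − 1 = 1396 = 2^2 · 349, so s = 2 and d = 349.
x_0 = 1043^349 mod 1397 = 940.
x_1 = 940^2 mod 1397 = 696.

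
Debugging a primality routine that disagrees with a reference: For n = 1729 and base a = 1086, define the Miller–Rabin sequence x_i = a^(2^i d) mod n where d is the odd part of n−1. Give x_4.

1

n − 1 = 1728 = 2^6 · 27, so s = 6 and d = 27.
x_0 = 1086^27 mod 1729 = 512.
x_1 = 512^2 mod 1729 = 1065.
x_2 = 1065^2 mod 1729 = 1.
x_3 = 1^2 mod 1729 = 1.
x_4 = 1^2 mod 1729 = 1.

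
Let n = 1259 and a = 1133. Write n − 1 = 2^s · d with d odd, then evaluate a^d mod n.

n − 1 = 1258 = 2^1 · 629, so s = 1 and d = 629.
1133^629 mod 1259 = 1.

1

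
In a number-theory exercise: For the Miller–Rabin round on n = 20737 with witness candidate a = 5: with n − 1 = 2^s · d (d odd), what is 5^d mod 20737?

8345

n − 1 = 20736 = 2^8 · 81, so s = 8 and d = 81.
5^81 mod 20737 = 8345.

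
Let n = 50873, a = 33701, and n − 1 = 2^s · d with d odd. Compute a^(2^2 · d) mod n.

n − 1 = 50872 = 2^3 · 6359, so s = 3 and d = 6359.
Repeated squaring mod 50873: 33701^1 ≡ 33701, 33701^2 ≡ 17676, 33701^4 ≡ 29883, 33701^8 ≡ 19920, 33701^16 ≡ 47873, 33701^32 ≡ 46352, 33701^64 ≡ 39368, 33701^128 ≡ 44352, 33701^256 ≡ 44486, 33701^512 ≡ 44496, 33701^1024 ≡ 18602, 33701^2048 ≡ 47131, 33701^4096 ≡ 12489.
6359 = 4096 + 2048 + 128 + 64 + 16 + 4 + 2 + 1, so 33701^6359 ≡ 12489·47131·44352·39368·47873·29883·17676·33701 ≡ 50872 (mod 50873).
x_0 = 50872.
x_1 = 50872^2 mod 50873 = 1.
x_2 = 1^2 mod 50873 = 1.

1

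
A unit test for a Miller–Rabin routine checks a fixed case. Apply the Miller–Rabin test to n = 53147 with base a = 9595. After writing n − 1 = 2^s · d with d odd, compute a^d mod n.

1

n − 1 = 53146 = 2^1 · 26573, so s = 1 and d = 26573.
Repeated squaring mod 53147: 9595^1 ≡ 9595, 9595^2 ≡ 13421, 9595^4 ≡ 8058, 9595^8 ≡ 38877, 9595^16 ≡ 26743, 9595^32 ≡ 42017, 9595^64 ≡ 44390, 9595^128 ≡ 47075, 9595^256 ≡ 38313, 9595^512 ≡ 18976, 9595^1024 ≡ 17651, 9595^2048 ≡ 10087, 9595^4096 ≡ 24211, 9595^8192 ≡ 14258, 9595^16384 ≡ 3289.
26573 = 16384 + 8192 + 1024 + 512 + 256 + 128 + 64 + 8 + 4 + 1, so 9595^26573 ≡ 3289·14258·17651·18976·38313·47075·44390·38877·8058·9595 ≡ 1 (mod 53147).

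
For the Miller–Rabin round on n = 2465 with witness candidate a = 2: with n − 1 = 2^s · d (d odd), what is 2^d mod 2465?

1902

n − 1 = 2464 = 2^5 · 77, so s = 5 and d = 77.
2^77 mod 2465 = 1902.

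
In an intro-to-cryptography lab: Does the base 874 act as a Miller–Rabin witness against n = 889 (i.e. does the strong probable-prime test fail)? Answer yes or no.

yes

n − 1 = 888 = 2^3 · 111, so s = 3 and d = 111.
x_0 = 874^111 mod 889 = 27.
x_0 is neither 1 nor 888, so continue squaring.
x_1 = 27^2 mod 889 = 729.
x_2 = 729^2 mod 889 = 708.
Reached i = s−1 = 2 without hitting −1: 874 is a Miller–Rabin witness and 889 is composite.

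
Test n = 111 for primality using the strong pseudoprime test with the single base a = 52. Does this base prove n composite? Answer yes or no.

n − 1 = 110 = 2^1 · 55, so s = 1 and d = 55.
Repeated squaring mod 111: 52^1 ≡ 52, 52^2 ≡ 40, 52^4 ≡ 46, 52^8 ≡ 7, 52^16 ≡ 49, 52^32 ≡ 70.
55 = 32 + 16 + 4 + 2 + 1, so 52^55 ≡ 70·49·46·40·52 ≡ 22 (mod 111).
x_0 = 52^55 mod 111 = 22.
x_0 ∉ {1, 110} and s = 1, so 52 is a Miller–Rabin witness and 111 is composite.

yes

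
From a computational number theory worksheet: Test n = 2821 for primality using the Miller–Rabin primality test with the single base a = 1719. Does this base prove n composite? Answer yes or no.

n − 1 = 2820 = 2^2 · 705, so s = 2 and d = 705.
x_0 = 1719^705 mod 2821 = 1.
x_0 = 1, so 1719 is not a witness.

no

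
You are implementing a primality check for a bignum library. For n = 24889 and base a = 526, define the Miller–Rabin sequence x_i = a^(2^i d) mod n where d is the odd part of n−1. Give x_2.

24888

n − 1 = 24888 = 2^3 · 3111, so s = 3 and d = 3111.
Repeated squaring mod 24889: 526^1 ≡ 526, 526^2 ≡ 2897, 526^4 ≡ 5016, 526^8 ≡ 22366, 526^16 ≡ 18834, 526^32 ≡ 1528, 526^64 ≡ 20107, 526^128 ≡ 19422, 526^256 ≡ 21289, 526^512 ≡ 17720, 526^1024 ≡ 23665, 526^2048 ≡ 4836.
3111 = 2048 + 1024 + 32 + 4 + 2 + 1, so 526^3111 ≡ 4836·23665·1528·5016·2897·526 ≡ 5012 (mod 24889).
x_0 = 5012.
x_1 = 5012^2 mod 24889 = 7143.
x_2 = 7143^2 mod 24889 = 24888.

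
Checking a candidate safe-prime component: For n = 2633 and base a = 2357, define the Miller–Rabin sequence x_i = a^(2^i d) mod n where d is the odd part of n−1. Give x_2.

1

n − 1 = 2632 = 2^3 · 329, so s = 3 and d = 329.
x_0 = 2357^329 mod 2633 = 1224.
x_1 = 1224^2 mod 2633 = 2632.
x_2 = 2632^2 mod 2633 = 1.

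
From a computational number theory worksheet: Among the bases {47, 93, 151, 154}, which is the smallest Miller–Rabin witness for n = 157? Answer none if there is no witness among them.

none

n − 1 = 156 = 2^2 · 39, so s = 2 and d = 39.
Base 47: x_0 = 47^39 mod 157 = 1. x_0 = 1, so 47 is not a witness.
Base 93: x_0 = 93^39 mod 157 = 1. x_0 = 1, so 93 is not a witness.
Base 151: x_0 = 151^39 mod 157 = 129. x_0 is neither 1 nor 156, so continue squaring. x_1 = 129^2 mod 157 = 156. x_1 ≡ −1, so 151 is not a witness.
Base 154: x_0 = 154^39 mod 157 = 1. x_0 = 1, so 154 is not a witness.
No listed base is a witness for 157.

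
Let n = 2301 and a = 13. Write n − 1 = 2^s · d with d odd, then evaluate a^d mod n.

n − 1 = 2300 = 2^2 · 575, so s = 2 and d = 575.
13^575 mod 2301 = 364.

364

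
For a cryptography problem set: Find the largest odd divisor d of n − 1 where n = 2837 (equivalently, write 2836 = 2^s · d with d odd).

Halving: 2836 → 1418 → 709; 709 is odd.
So 2836 = 2^2 · 709.

709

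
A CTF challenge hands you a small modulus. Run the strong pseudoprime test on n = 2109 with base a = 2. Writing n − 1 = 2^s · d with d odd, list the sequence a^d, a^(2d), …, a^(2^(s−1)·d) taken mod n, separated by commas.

n − 1 = 2108 = 2^2 · 527, so s = 2 and d = 527.
x_0 = 2^527 mod 2109 = 1115.
x_1 = 1115^2 mod 2109 = 1024.

1115, 1024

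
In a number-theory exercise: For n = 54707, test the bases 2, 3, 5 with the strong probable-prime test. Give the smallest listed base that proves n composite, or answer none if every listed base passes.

2

n − 1 = 54706 = 2^1 · 27353, so s = 1 and d = 27353.
Base 2: x_0 = 2^27353 mod 54707 = 49614. x_0 ∉ {1, 54706} and s = 1, so 2 is a Miller–Rabin witness and 54707 is composite.
Base 3: x_0 = 3^27353 mod 54707 = 28746. x_0 ∉ {1, 54706} and s = 1, so 3 is a Miller–Rabin witness and 54707 is composite.
Base 5: x_0 = 5^27353 mod 54707 = 1399. x_0 ∉ {1, 54706} and s = 1, so 5 is a Miller–Rabin witness and 54707 is composite.
The smallest witness among the given bases is 2.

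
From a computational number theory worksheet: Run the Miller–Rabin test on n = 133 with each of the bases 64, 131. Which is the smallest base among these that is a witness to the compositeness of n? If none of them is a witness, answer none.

n − 1 = 132 = 2^2 · 33, so s = 2 and d = 33.
Base 64: x_0 = 64^33 mod 133 = 1. x_0 = 1, so 64 is not a witness.
Base 131: x_0 = 131^33 mod 133 = 83. x_0 is neither 1 nor 132, so continue squaring. x_1 = 83^2 mod 133 = 106. Reached i = s−1 = 1 without hitting −1: 131 is a Miller–Rabin witness and 133 is composite.
The smallest witness among the given bases is 131.

131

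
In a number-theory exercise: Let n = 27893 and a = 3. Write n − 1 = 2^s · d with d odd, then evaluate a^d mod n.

n − 1 = 27892 = 2^2 · 6973, so s = 2 and d = 6973.
Repeated squaring mod 27893: 3^1 ≡ 3, 3^2 ≡ 9, 3^4 ≡ 81, 3^8 ≡ 6561, 3^16 ≡ 7822, 3^32 ≡ 14335, 3^64 ≡ 4494, 3^128 ≡ 1504, 3^256 ≡ 2683, 3^512 ≡ 2095, 3^1024 ≡ 9824, 3^2048 ≡ 1196, 3^4096 ≡ 7873.
6973 = 4096 + 2048 + 512 + 256 + 32 + 16 + 8 + 4 + 1, so 3^6973 ≡ 7873·1196·2095·2683·14335·7822·6561·81·3 ≡ 13863 (mod 27893).

13863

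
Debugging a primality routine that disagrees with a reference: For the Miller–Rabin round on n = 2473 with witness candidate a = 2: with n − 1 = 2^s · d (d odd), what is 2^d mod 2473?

n − 1 = 2472 = 2^3 · 309, so s = 3 and d = 309.
2^309 mod 2473 = 2472.

2472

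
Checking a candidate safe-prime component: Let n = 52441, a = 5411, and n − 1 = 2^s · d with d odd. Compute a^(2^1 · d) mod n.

46717

n − 1 = 52440 = 2^3 · 6555, so s = 3 and d = 6555.
Repeated squaring mod 52441: 5411^1 ≡ 5411, 5411^2 ≡ 16843, 5411^4 ≡ 33280, 5411^8 ≡ 4480, 5411^16 ≡ 37938, 5411^32 ≡ 48599, 5411^64 ≡ 25043, 5411^128 ≡ 9930, 5411^256 ≡ 15820, 5411^512 ≡ 23948, 5411^1024 ≡ 11928, 5411^2048 ≡ 4751, 5411^4096 ≡ 22371.
6555 = 4096 + 2048 + 256 + 128 + 16 + 8 + 2 + 1, so 5411^6555 ≡ 22371·4751·15820·9930·37938·4480·16843·5411 ≡ 23359 (mod 52441).
x_0 = 23359.
x_1 = 23359^2 mod 52441 = 46717.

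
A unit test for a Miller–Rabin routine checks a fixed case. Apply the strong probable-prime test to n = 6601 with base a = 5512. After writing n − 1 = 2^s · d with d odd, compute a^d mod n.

n − 1 = 6600 = 2^3 · 825, so s = 3 and d = 825.
5512^825 mod 6601 = 2092.

2092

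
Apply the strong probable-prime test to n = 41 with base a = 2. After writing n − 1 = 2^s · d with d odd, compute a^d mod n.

n − 1 = 40 = 2^3 · 5, so s = 3 and d = 5.
2^5 mod 41 = 32.

32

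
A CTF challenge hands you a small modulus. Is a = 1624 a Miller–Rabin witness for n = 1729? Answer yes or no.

yes

n − 1 = 1728 = 2^6 · 27, so s = 6 and d = 27.
By repeated squaring, 1624^27 ≡ 77 (mod 1729).
x_0 = 1624^27 mod 1729 = 77.
x_0 is neither 1 nor 1728, so continue squaring.
x_1 = 77^2 mod 1729 = 742.
x_2 = 742^2 mod 1729 = 742.
x_3 = 742^2 mod 1729 = 742.
x_4 = 742^2 mod 1729 = 742.
x_5 = 742^2 mod 1729 = 742.
Reached i = s−1 = 5 without hitting −1: 1624 is a Miller–Rabin witness and 1729 is composite.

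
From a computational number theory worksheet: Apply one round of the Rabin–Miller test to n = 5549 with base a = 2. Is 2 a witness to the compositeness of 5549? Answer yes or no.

yes

n − 1 = 5548 = 2^2 · 1387, so s = 2 and d = 1387.
Repeated squaring mod 5549: 2^1 ≡ 2, 2^2 ≡ 4, 2^4 ≡ 16, 2^8 ≡ 256, 2^16 ≡ 4497, 2^32 ≡ 2453, 2^64 ≡ 2093, 2^128 ≡ 2488, 2^256 ≡ 3009, 2^512 ≡ 3662, 2^1024 ≡ 3860.
1387 = 1024 + 256 + 64 + 32 + 8 + 2 + 1, so 2^1387 ≡ 3860·3009·2093·2453·256·4·2 ≡ 2546 (mod 5549).
x_0 = 2^1387 mod 5549 = 2546.
x_0 is neither 1 nor 5548, so continue squaring.
x_1 = 2546^2 mod 5549 = 884.
Reached i = s−1 = 1 without hitting −1: 2 is a Miller–Rabin witness and 5549 is composite.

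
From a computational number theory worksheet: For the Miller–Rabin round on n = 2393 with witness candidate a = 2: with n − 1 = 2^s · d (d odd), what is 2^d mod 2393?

2392

n − 1 = 2392 = 2^3 · 299, so s = 3 and d = 299.
Repeated squaring mod 2393: 2^1 ≡ 2, 2^2 ≡ 4, 2^4 ≡ 16, 2^8 ≡ 256, 2^16 ≡ 925, 2^32 ≡ 1324, 2^64 ≡ 1300, 2^128 ≡ 542, 2^256 ≡ 1818.
299 = 256 + 32 + 8 + 2 + 1, so 2^299 ≡ 1818·1324·256·4·2 ≡ 2392 (mod 2393).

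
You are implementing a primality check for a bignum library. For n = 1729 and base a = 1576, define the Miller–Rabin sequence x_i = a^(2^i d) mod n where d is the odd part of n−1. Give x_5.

1

n − 1 = 1728 = 2^6 · 27, so s = 6 and d = 27.
By repeated squaring, 1576^27 ≡ 911 (mod 1729).
x_0 = 911.
x_1 = 911^2 mod 1729 = 1.
x_2 = 1^2 mod 1729 = 1.
x_3 = 1^2 mod 1729 = 1.
x_4 = 1^2 mod 1729 = 1.
x_5 = 1^2 mod 1729 = 1.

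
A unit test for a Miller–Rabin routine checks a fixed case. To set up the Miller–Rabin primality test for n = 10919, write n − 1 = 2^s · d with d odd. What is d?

Halving: 10918 → 5459; 5459 is odd.
So 10918 = 2^1 · 5459.

5459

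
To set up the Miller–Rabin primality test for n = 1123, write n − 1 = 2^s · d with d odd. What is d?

561

Halving: 1122 → 561; 561 is odd.
So 1122 = 2^1 · 561.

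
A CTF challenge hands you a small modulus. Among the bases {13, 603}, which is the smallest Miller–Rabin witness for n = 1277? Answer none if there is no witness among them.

none

n − 1 = 1276 = 2^2 · 319, so s = 2 and d = 319.
Base 13: x_0 = 13^319 mod 1277 = 1. x_0 = 1, so 13 is not a witness.
Base 603: x_0 = 603^319 mod 1277 = 1276. x_0 = 1276 ≡ −1, so 603 is not a witness.
No listed base is a witness for 1277.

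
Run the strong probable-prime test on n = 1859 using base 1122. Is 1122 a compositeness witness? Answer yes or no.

yes

n − 1 = 1858 = 2^1 · 929, so s = 1 and d = 929.
x_0 = 1122^929 mod 1859 = 1804.
x_0 ∉ {1, 1858} and s = 1, so 1122 is a Miller–Rabin witness and 1859 is composite.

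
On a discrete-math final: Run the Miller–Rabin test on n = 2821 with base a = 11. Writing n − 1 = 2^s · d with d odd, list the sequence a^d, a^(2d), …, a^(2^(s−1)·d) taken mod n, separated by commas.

n − 1 = 2820 = 2^2 · 705, so s = 2 and d = 705.
x_0 = 11^705 mod 2821 = 1828.
x_1 = 1828^2 mod 2821 = 1520.

1828, 1520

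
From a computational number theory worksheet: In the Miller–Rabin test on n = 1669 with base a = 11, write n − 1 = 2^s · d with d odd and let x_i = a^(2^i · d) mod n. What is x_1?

1668

n − 1 = 1668 = 2^2 · 417, so s = 2 and d = 417.
Repeated squaring mod 1669: 11^1 ≡ 11, 11^2 ≡ 121, 11^4 ≡ 1289, 11^8 ≡ 866, 11^16 ≡ 575, 11^32 ≡ 163, 11^64 ≡ 1534, 11^128 ≡ 1535, 11^256 ≡ 1266.
417 = 256 + 128 + 32 + 1, so 11^417 ≡ 1266·1535·163·11 ≡ 220 (mod 1669).
x_0 = 220.
x_1 = 220^2 mod 1669 = 1668.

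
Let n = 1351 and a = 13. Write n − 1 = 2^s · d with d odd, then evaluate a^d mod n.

n − 1 = 1350 = 2^1 · 675, so s = 1 and d = 675.
By repeated squaring, 13^675 ≡ 1084 (mod 1351).

1084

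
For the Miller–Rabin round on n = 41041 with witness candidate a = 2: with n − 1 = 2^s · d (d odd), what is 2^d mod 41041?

27994

n − 1 = 41040 = 2^4 · 2565, so s = 4 and d = 2565.
Repeated squaring mod 41041: 2^1 ≡ 2, 2^2 ≡ 4, 2^4 ≡ 16, 2^8 ≡ 256, 2^16 ≡ 24495, 2^32 ≡ 26646, 2^64 ≡ 16, 2^128 ≡ 256, 2^256 ≡ 24495, 2^512 ≡ 26646, 2^1024 ≡ 16, 2^2048 ≡ 256.
2565 = 2048 + 512 + 4 + 1, so 2^2565 ≡ 256·26646·16·2 ≡ 27994 (mod 41041).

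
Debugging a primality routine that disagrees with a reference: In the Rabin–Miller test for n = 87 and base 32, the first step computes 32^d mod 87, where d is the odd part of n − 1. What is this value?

n − 1 = 86 = 2^1 · 43, so s = 1 and d = 43.
By repeated squaring, 32^43 ≡ 26 (mod 87).

26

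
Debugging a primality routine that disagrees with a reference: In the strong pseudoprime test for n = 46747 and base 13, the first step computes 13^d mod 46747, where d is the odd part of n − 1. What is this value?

1

n − 1 = 46746 = 2^1 · 23373, so s = 1 and d = 23373.
Repeated squaring mod 46747: 13^1 ≡ 13, 13^2 ≡ 169, 13^4 ≡ 28561, 13^8 ≡ 42318, 13^16 ≡ 29048, 13^32 ≡ 2954, 13^64 ≡ 31174, 13^128 ≡ 41640, 13^256 ≡ 43370, 13^512 ≡ 44608, 13^1024 ≡ 40862, 13^2048 ≡ 40445, 13^4096 ≡ 27001, 13^8192 ≡ 34536, 13^16384 ≡ 32338.
23373 = 16384 + 4096 + 2048 + 512 + 256 + 64 + 8 + 4 + 1, so 13^23373 ≡ 32338·27001·40445·44608·43370·31174·42318·28561·13 ≡ 1 (mod 46747).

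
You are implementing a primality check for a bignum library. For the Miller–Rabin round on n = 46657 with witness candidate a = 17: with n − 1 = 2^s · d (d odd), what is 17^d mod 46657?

n − 1 = 46656 = 2^6 · 729, so s = 6 and d = 729.
Repeated squaring mod 46657: 17^1 ≡ 17, 17^2 ≡ 289, 17^4 ≡ 36864, 17^8 ≡ 22714, 17^16 ≡ 39347, 17^32 ≡ 13835, 17^64 ≡ 20211, 17^128 ≡ 2486, 17^256 ≡ 21472, 17^512 ≡ 28967.
729 = 512 + 128 + 64 + 16 + 8 + 1, so 17^729 ≡ 28967·2486·20211·39347·22714·17 ≡ 31641 (mod 46657).

31641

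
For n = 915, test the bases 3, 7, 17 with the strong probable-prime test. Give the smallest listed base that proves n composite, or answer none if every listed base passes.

n − 1 = 914 = 2^1 · 457, so s = 1 and d = 457.
Base 3: x_0 = 3^457 mod 915 = 723. x_0 ∉ {1, 914} and s = 1, so 3 is a Miller–Rabin witness and 915 is composite.
Base 7: x_0 = 7^457 mod 915 = 262. x_0 ∉ {1, 914} and s = 1, so 7 is a Miller–Rabin witness and 915 is composite.
Base 17: x_0 = 17^457 mod 915 = 92. x_0 ∉ {1, 914} and s = 1, so 17 is a Miller–Rabin witness and 915 is composite.
The smallest witness among the given bases is 3.

3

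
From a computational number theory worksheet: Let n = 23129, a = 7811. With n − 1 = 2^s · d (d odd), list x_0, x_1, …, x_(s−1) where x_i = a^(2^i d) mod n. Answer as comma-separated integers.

n − 1 = 23128 = 2^3 · 2891, so s = 3 and d = 2891.
x_0 = 7811^2891 mod 23129 = 12310.
x_1 = 12310^2 mod 23129 = 18021.
x_2 = 18021^2 mod 23129 = 2152.

12310, 18021, 2152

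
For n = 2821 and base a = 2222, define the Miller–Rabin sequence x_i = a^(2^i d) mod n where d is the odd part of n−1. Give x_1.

1

n − 1 = 2820 = 2^2 · 705, so s = 2 and d = 705.
Repeated squaring mod 2821: 2222^1 ≡ 2222, 2222^2 ≡ 534, 2222^4 ≡ 235, 2222^8 ≡ 1626, 2222^16 ≡ 599, 2222^32 ≡ 534, 2222^64 ≡ 235, 2222^128 ≡ 1626, 2222^256 ≡ 599, 2222^512 ≡ 534.
705 = 512 + 128 + 64 + 1, so 2222^705 ≡ 534·1626·235·2222 ≡ 2820 (mod 2821).
x_0 = 2820.
x_1 = 2820^2 mod 2821 = 1.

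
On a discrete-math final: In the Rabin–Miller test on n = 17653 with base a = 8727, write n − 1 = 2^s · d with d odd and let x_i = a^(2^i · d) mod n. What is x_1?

15925

n − 1 = 17652 = 2^2 · 4413, so s = 2 and d = 4413.
x_0 = 8727^4413 mod 17653 = 2874.
x_1 = 2874^2 mod 17653 = 15925.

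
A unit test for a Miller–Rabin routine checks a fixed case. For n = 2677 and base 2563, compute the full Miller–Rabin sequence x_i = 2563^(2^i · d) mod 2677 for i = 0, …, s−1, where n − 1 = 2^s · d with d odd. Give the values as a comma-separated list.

550, 2676

n − 1 = 2676 = 2^2 · 669, so s = 2 and d = 669.
x_0 = 2563^669 mod 2677 = 550.
x_1 = 550^2 mod 2677 = 2676.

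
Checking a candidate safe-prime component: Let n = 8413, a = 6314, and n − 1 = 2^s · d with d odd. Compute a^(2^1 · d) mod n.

1578

n − 1 = 8412 = 2^2 · 2103, so s = 2 and d = 2103.
Repeated squaring mod 8413: 6314^1 ≡ 6314, 6314^2 ≡ 5802, 6314^4 ≡ 2791, 6314^8 ≡ 7656, 6314^16 ≡ 965, 6314^32 ≡ 5795, 6314^64 ≡ 5742, 6314^128 ≡ 17, 6314^256 ≡ 289, 6314^512 ≡ 7804, 6314^1024 ≡ 709, 6314^2048 ≡ 6314.
2103 = 2048 + 32 + 16 + 4 + 2 + 1, so 6314^2103 ≡ 6314·5795·965·2791·5802·6314 ≡ 2104 (mod 8413).
x_0 = 2104.
x_1 = 2104^2 mod 8413 = 1578.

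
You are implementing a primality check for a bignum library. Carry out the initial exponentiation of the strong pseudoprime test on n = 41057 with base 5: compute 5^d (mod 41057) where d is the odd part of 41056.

18467

n − 1 = 41056 = 2^5 · 1283, so s = 5 and d = 1283.
5^1283 mod 41057 = 18467.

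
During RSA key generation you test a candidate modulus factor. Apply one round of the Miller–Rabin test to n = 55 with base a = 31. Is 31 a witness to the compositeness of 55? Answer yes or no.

yes

n − 1 = 54 = 2^1 · 27, so s = 1 and d = 27.
x_0 = 31^27 mod 55 = 26.
x_0 ∉ {1, 54} and s = 1, so 31 is a Miller–Rabin witness and 55 is composite.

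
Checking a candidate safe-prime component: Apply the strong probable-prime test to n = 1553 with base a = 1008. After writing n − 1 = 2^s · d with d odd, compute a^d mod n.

605

n − 1 = 1552 = 2^4 · 97, so s = 4 and d = 97.
1008^97 mod 1553 = 605.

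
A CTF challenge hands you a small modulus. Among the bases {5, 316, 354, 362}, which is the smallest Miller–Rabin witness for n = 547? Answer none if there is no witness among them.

n − 1 = 546 = 2^1 · 273, so s = 1 and d = 273.
Base 5: x_0 = 5^273 mod 547 = 546. x_0 = 546 ≡ −1, so 5 is not a witness.
Base 316: x_0 = 316^273 mod 547 = 546. x_0 = 546 ≡ −1, so 316 is not a witness.
Base 354: x_0 = 354^273 mod 547 = 546. x_0 = 546 ≡ −1, so 354 is not a witness.
Base 362: x_0 = 362^273 mod 547 = 546. x_0 = 546 ≡ −1, so 362 is not a witness.
No listed base is a witness for 547.

none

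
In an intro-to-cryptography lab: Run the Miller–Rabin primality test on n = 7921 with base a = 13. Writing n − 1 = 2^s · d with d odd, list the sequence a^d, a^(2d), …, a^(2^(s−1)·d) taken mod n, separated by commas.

n − 1 = 7920 = 2^4 · 495, so s = 4 and d = 495.
x_0 = 13^495 mod 7921 = 5085.
x_1 = 5085^2 mod 7921 = 3081.
x_2 = 3081^2 mod 7921 = 3203.
x_3 = 3203^2 mod 7921 = 1514.

5085, 3081, 3203, 1514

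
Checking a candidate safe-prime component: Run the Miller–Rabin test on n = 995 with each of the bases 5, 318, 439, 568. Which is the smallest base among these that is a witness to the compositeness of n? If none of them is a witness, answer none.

n − 1 = 994 = 2^1 · 497, so s = 1 and d = 497.
Base 5: x_0 = 5^497 mod 995 = 25. x_0 ∉ {1, 994} and s = 1, so 5 is a Miller–Rabin witness and 995 is composite.
Base 318: x_0 = 318^497 mod 995 = 963. x_0 ∉ {1, 994} and s = 1, so 318 is a Miller–Rabin witness and 995 is composite.
Base 439: x_0 = 439^497 mod 995 = 309. x_0 ∉ {1, 994} and s = 1, so 439 is a Miller–Rabin witness and 995 is composite.
Base 568: x_0 = 568^497 mod 995 = 353. x_0 ∉ {1, 994} and s = 1, so 568 is a Miller–Rabin witness and 995 is composite.
The smallest witness among the given bases is 5.

5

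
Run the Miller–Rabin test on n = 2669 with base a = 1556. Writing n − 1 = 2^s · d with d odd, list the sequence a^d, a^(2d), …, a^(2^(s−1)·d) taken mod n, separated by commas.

n − 1 = 2668 = 2^2 · 667, so s = 2 and d = 667.
x_0 = 1556^667 mod 2669 = 49.
x_1 = 49^2 mod 2669 = 2401.

49, 2401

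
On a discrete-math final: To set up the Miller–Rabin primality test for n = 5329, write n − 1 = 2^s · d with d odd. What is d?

333

Halving: 5328 → 2664 → 1332 → 666 → 333; 333 is odd.
So 5328 = 2^4 · 333.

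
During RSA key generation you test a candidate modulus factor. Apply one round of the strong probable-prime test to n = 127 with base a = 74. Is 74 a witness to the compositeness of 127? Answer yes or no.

no

n − 1 = 126 = 2^1 · 63, so s = 1 and d = 63.
x_0 = 74^63 mod 127 = 1.
x_0 = 1, so 74 is not a witness.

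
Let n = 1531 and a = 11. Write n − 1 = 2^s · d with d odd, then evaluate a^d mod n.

n − 1 = 1530 = 2^1 · 765, so s = 1 and d = 765.
11^765 mod 1531 = 1.

1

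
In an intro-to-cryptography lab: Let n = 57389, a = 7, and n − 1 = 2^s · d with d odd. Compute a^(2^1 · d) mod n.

57388

n − 1 = 57388 = 2^2 · 14347, so s = 2 and d = 14347.
Repeated squaring mod 57389: 7^1 ≡ 7, 7^2 ≡ 49, 7^4 ≡ 2401, 7^8 ≡ 25901, 7^16 ≡ 41780, 7^32 ≡ 24576, 7^64 ≡ 17940, 7^128 ≡ 6088, 7^256 ≡ 47839, 7^512 ≡ 11379, 7^1024 ≡ 12057, 7^2048 ≡ 4912, 7^4096 ≡ 24364, 7^8192 ≡ 30069.
14347 = 8192 + 4096 + 2048 + 8 + 2 + 1, so 7^14347 ≡ 30069·24364·4912·25901·49·7 ≡ 31689 (mod 57389).
x_0 = 31689.
x_1 = 31689^2 mod 57389 = 57388.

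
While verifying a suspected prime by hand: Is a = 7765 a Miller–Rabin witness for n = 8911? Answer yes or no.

n − 1 = 8910 = 2^1 · 4455, so s = 1 and d = 4455.
x_0 = 7765^4455 mod 8911 = 6098.
x_0 ∉ {1, 8910} and s = 1, so 7765 is a Miller–Rabin witness and 8911 is composite.

yes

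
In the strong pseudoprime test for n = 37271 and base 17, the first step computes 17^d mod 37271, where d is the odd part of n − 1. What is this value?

15168

n − 1 = 37270 = 2^1 · 18635, so s = 1 and d = 18635.
17^18635 mod 37271 = 15168.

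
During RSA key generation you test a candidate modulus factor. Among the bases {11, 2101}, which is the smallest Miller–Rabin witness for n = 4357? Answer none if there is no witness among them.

n − 1 = 4356 = 2^2 · 1089, so s = 2 and d = 1089.
Base 11: x_0 = 11^1089 mod 4357 = 4356. x_0 = 4356 ≡ −1, so 11 is not a witness.
Base 2101: x_0 = 2101^1089 mod 4357 = 4291. x_0 is neither 1 nor 4356, so continue squaring. x_1 = 4291^2 mod 4357 = 4356. x_1 ≡ −1, so 2101 is not a witness.
No listed base is a witness for 4357.

none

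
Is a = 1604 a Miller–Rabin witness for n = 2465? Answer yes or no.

n − 1 = 2464 = 2^5 · 77, so s = 5 and d = 77.
Repeated squaring mod 2465: 1604^1 ≡ 1604, 1604^2 ≡ 1821, 1604^4 ≡ 616, 1604^8 ≡ 2311, 1604^16 ≡ 1531, 1604^32 ≡ 2211, 1604^64 ≡ 426.
77 = 64 + 8 + 4 + 1, so 1604^77 ≡ 426·2311·616·1604 ≡ 724 (mod 2465).
x_0 = 1604^77 mod 2465 = 724.
x_0 is neither 1 nor 2464, so continue squaring.
x_1 = 724^2 mod 2465 = 1596.
x_2 = 1596^2 mod 2465 = 871.
x_3 = 871^2 mod 2465 = 1886.
x_4 = 1886^2 mod 2465 = 1.
x_4 = 1 but x_3 ≠ ±1, a nontrivial square root of 1 — 1604 is a witness and 2465 is composite.

yes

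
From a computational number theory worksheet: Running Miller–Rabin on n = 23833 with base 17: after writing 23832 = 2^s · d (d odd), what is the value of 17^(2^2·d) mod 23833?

n − 1 = 23832 = 2^3 · 2979, so s = 3 and d = 2979.
Repeated squaring mod 23833: 17^1 ≡ 17, 17^2 ≡ 289, 17^4 ≡ 12022, 17^8 ≡ 5172, 17^16 ≡ 8958, 17^32 ≡ 53, 17^64 ≡ 2809, 17^128 ≡ 1758, 17^256 ≡ 16107, 17^512 ≡ 13244, 17^1024 ≡ 16489, 17^2048 ≡ 257.
2979 = 2048 + 512 + 256 + 128 + 32 + 2 + 1, so 17^2979 ≡ 257·13244·16107·1758·53·289·17 ≡ 7056 (mod 23833).
x_0 = 7056.
x_1 = 7056^2 mod 23833 = 23832.
x_2 = 23832^2 mod 23833 = 1.

1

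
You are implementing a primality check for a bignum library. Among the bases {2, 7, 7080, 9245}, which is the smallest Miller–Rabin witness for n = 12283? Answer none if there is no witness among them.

2

n − 1 = 12282 = 2^1 · 6141, so s = 1 and d = 6141.
Base 2: x_0 = 2^6141 mod 12283 = 2346. x_0 ∉ {1, 12282} and s = 1, so 2 is a Miller–Rabin witness and 12283 is composite.
Base 7: x_0 = 7^6141 mod 12283 = 620. x_0 ∉ {1, 12282} and s = 1, so 7 is a Miller–Rabin witness and 12283 is composite.
Base 7080: x_0 = 7080^6141 mod 12283 = 6203. x_0 ∉ {1, 12282} and s = 1, so 7080 is a Miller–Rabin witness and 12283 is composite.
Base 9245: x_0 = 9245^6141 mod 12283 = 300. x_0 ∉ {1, 12282} and s = 1, so 9245 is a Miller–Rabin witness and 12283 is composite.
The smallest witness among the given bases is 2.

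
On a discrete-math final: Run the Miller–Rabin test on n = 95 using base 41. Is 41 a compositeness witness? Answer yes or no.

n − 1 = 94 = 2^1 · 47, so s = 1 and d = 47.
Repeated squaring mod 95: 41^1 ≡ 41, 41^2 ≡ 66, 41^4 ≡ 81, 41^8 ≡ 6, 41^16 ≡ 36, 41^32 ≡ 61.
47 = 32 + 8 + 4 + 2 + 1, so 41^47 ≡ 61·6·81·66·41 ≡ 86 (mod 95).
x_0 = 41^47 mod 95 = 86.
x_0 ∉ {1, 94} and s = 1, so 41 is a Miller–Rabin witness and 95 is composite.

yes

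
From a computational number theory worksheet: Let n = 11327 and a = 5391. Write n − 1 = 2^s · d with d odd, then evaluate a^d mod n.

n − 1 = 11326 = 2^1 · 5663, so s = 1 and d = 5663.
Repeated squaring mod 11327: 5391^1 ≡ 5391, 5391^2 ≡ 9126, 5391^4 ≡ 7772, 5391^8 ≡ 8420, 5391^16 ≡ 707, 5391^32 ≡ 1461, 5391^64 ≡ 5045, 5391^128 ≡ 256, 5391^256 ≡ 8901, 5391^512 ≡ 6763, 5391^1024 ≡ 11070, 5391^2048 ≡ 9414, 5391^4096 ≡ 948.
5663 = 4096 + 1024 + 512 + 16 + 8 + 4 + 2 + 1, so 5391^5663 ≡ 948·11070·6763·707·8420·7772·9126·5391 ≡ 4885 (mod 11327).

4885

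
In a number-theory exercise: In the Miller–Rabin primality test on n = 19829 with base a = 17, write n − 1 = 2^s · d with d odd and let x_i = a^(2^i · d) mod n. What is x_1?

n − 1 = 19828 = 2^2 · 4957, so s = 2 and d = 4957.
By repeated squaring, 17^4957 ≡ 12859 (mod 19829).
x_0 = 12859.
x_1 = 12859^2 mod 19829 = 19679.

19679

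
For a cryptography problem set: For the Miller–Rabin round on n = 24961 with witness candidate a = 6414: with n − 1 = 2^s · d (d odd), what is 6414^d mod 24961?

17372

n − 1 = 24960 = 2^7 · 195, so s = 7 and d = 195.
6414^195 mod 24961 = 17372.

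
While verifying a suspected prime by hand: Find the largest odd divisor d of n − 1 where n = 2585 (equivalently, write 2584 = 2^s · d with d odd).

323

Halving: 2584 → 1292 → 646 → 323; 323 is odd.
So 2584 = 2^3 · 323.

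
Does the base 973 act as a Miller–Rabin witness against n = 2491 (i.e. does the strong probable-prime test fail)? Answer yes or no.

yes

n − 1 = 2490 = 2^1 · 1245, so s = 1 and d = 1245.
Repeated squaring mod 2491: 973^1 ≡ 973, 973^2 ≡ 149, 973^4 ≡ 2273, 973^8 ≡ 195, 973^16 ≡ 660, 973^32 ≡ 2166, 973^64 ≡ 1003, 973^128 ≡ 2136, 973^256 ≡ 1475, 973^512 ≡ 982, 973^1024 ≡ 307.
1245 = 1024 + 128 + 64 + 16 + 8 + 4 + 1, so 973^1245 ≡ 307·2136·1003·660·195·2273·973 ≡ 2426 (mod 2491).
x_0 = 973^1245 mod 2491 = 2426.
x_0 ∉ {1, 2490} and s = 1, so 973 is a Miller–Rabin witness and 2491 is composite.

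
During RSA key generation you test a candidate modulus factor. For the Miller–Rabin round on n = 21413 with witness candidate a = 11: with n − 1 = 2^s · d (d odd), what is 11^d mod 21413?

n − 1 = 21412 = 2^2 · 5353, so s = 2 and d = 5353.
11^5353 mod 21413 = 10518.

10518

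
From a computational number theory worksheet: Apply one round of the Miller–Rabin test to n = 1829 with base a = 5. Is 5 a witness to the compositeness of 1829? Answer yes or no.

n − 1 = 1828 = 2^2 · 457, so s = 2 and d = 457.
Repeated squaring mod 1829: 5^1 ≡ 5, 5^2 ≡ 25, 5^4 ≡ 625, 5^8 ≡ 1048, 5^16 ≡ 904, 5^32 ≡ 1482, 5^64 ≡ 1524, 5^128 ≡ 1575, 5^256 ≡ 501.
457 = 256 + 128 + 64 + 8 + 1, so 5^457 ≡ 501·1575·1524·1048·5 ≡ 1462 (mod 1829).
x_0 = 5^457 mod 1829 = 1462.
x_0 is neither 1 nor 1828, so continue squaring.
x_1 = 1462^2 mod 1829 = 1172.
Reached i = s−1 = 1 without hitting −1: 5 is a Miller–Rabin witness and 1829 is composite.

yes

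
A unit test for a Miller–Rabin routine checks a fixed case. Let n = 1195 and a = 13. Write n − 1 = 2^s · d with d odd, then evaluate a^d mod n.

n − 1 = 1194 = 2^1 · 597, so s = 1 and d = 597.
13^597 mod 1195 = 548.

548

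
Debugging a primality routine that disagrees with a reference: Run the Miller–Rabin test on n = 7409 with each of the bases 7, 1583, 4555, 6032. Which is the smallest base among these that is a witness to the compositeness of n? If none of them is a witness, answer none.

n − 1 = 7408 = 2^4 · 463, so s = 4 and d = 463.
Base 7: x_0 = 7^463 mod 7409 = 1135. x_0 is neither 1 nor 7408, so continue squaring. x_1 = 1135^2 mod 7409 = 6468. x_2 = 6468^2 mod 7409 = 3810. x_3 = 3810^2 mod 7409 = 1869. Reached i = s−1 = 3 without hitting −1: 7 is a Miller–Rabin witness and 7409 is composite.
Base 1583: x_0 = 1583^463 mod 7409 = 6146. x_0 is neither 1 nor 7408, so continue squaring. x_1 = 6146^2 mod 7409 = 2234. x_2 = 2234^2 mod 7409 = 4499. x_3 = 4499^2 mod 7409 = 7022. Reached i = s−1 = 3 without hitting −1: 1583 is a Miller–Rabin witness and 7409 is composite.
Base 4555: x_0 = 4555^463 mod 7409 = 1759. x_0 is neither 1 nor 7408, so continue squaring. x_1 = 1759^2 mod 7409 = 4528. x_2 = 4528^2 mod 7409 = 2081. x_3 = 2081^2 mod 7409 = 3705. Reached i = s−1 = 3 without hitting −1: 4555 is a Miller–Rabin witness and 7409 is composite.
Base 6032: x_0 = 6032^463 mod 7409 = 2190. x_0 is neither 1 nor 7408, so continue squaring. x_1 = 2190^2 mod 7409 = 2477. x_2 = 2477^2 mod 7409 = 877. x_3 = 877^2 mod 7409 = 6002. Reached i = s−1 = 3 without hitting −1: 6032 is a Miller–Rabin witness and 7409 is composite.
The smallest witness among the given bases is 7.

7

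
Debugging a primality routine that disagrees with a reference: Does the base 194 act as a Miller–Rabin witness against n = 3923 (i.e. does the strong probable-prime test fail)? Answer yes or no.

n − 1 = 3922 = 2^1 · 1961, so s = 1 and d = 1961.
x_0 = 194^1961 mod 3923 = 3922.
x_0 = 3922 ≡ −1, so 194 is not a witness.

no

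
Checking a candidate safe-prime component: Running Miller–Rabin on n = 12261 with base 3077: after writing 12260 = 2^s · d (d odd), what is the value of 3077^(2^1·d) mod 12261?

n − 1 = 12260 = 2^2 · 3065, so s = 2 and d = 3065.
Repeated squaring mod 12261: 3077^1 ≡ 3077, 3077^2 ≡ 2437, 3077^4 ≡ 4645, 3077^8 ≡ 8926, 3077^16 ≡ 1498, 3077^32 ≡ 241, 3077^64 ≡ 9037, 3077^128 ≡ 9109, 3077^256 ≡ 3694, 3077^512 ≡ 11404, 3077^1024 ≡ 11050, 3077^2048 ≡ 7462.
3065 = 2048 + 512 + 256 + 128 + 64 + 32 + 16 + 8 + 1, so 3077^3065 ≡ 7462·11404·3694·9109·9037·241·1498·8926·3077 ≡ 2744 (mod 12261).
x_0 = 2744.
x_1 = 2744^2 mod 12261 = 1282.

1282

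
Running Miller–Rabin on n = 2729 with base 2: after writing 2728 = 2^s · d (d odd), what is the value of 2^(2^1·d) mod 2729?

2728

n − 1 = 2728 = 2^3 · 341, so s = 3 and d = 341.
x_0 = 2^341 mod 2729 = 1627.
x_1 = 1627^2 mod 2729 = 2728.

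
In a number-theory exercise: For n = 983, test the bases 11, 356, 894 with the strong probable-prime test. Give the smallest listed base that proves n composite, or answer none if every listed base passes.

n − 1 = 982 = 2^1 · 491, so s = 1 and d = 491.
Base 11: x_0 = 11^491 mod 983 = 982. x_0 = 982 ≡ −1, so 11 is not a witness.
Base 356: x_0 = 356^491 mod 983 = 1. x_0 = 1, so 356 is not a witness.
Base 894: x_0 = 894^491 mod 983 = 982. x_0 = 982 ≡ −1, so 894 is not a witness.
No listed base is a witness for 983.

none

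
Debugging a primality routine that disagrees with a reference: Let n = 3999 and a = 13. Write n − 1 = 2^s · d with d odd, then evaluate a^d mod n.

52

n − 1 = 3998 = 2^1 · 1999, so s = 1 and d = 1999.
13^1999 mod 3999 = 52.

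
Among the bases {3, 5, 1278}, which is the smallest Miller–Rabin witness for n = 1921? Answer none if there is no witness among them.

n − 1 = 1920 = 2^7 · 15, so s = 7 and d = 15.
Base 3: x_0 = 3^15 mod 1921 = 958. x_0 is neither 1 nor 1920, so continue squaring. x_1 = 958^2 mod 1921 = 1447. x_2 = 1447^2 mod 1921 = 1840. x_3 = 1840^2 mod 1921 = 798. x_4 = 798^2 mod 1921 = 953. x_5 = 953^2 mod 1921 = 1497. x_6 = 1497^2 mod 1921 = 1123. Reached i = s−1 = 6 without hitting −1: 3 is a Miller–Rabin witness and 1921 is composite.
Base 5: x_0 = 5^15 mod 1921 = 1588. x_0 is neither 1 nor 1920, so continue squaring. x_1 = 1588^2 mod 1921 = 1392. x_2 = 1392^2 mod 1921 = 1296. x_3 = 1296^2 mod 1921 = 662. x_4 = 662^2 mod 1921 = 256. x_5 = 256^2 mod 1921 = 222. x_6 = 222^2 mod 1921 = 1259. Reached i = s−1 = 6 without hitting −1: 5 is a Miller–Rabin witness and 1921 is composite.
Base 1278: x_0 = 1278^15 mod 1921 = 720. x_0 is neither 1 nor 1920, so continue squaring. x_1 = 720^2 mod 1921 = 1651. x_2 = 1651^2 mod 1921 = 1823. x_3 = 1823^2 mod 1921 = 1920. x_3 ≡ −1, so 1278 is not a witness.
The smallest witness among the given bases is 3.

3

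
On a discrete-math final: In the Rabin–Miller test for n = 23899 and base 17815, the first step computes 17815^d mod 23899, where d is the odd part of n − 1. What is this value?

n − 1 = 23898 = 2^1 · 11949, so s = 1 and d = 11949.
17815^11949 mod 23899 = 23898.

23898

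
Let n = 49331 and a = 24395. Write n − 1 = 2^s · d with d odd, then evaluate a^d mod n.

1

n − 1 = 49330 = 2^1 · 24665, so s = 1 and d = 24665.
24395^24665 mod 49331 = 1.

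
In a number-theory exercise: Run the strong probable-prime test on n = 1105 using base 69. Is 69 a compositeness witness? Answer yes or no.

n − 1 = 1104 = 2^4 · 69, so s = 4 and d = 69.
x_0 = 69^69 mod 1105 = 324.
x_0 is neither 1 nor 1104, so continue squaring.
x_1 = 324^2 mod 1105 = 1.
x_1 = 1 but x_0 ≠ ±1, a nontrivial square root of 1 — 69 is a witness and 1105 is composite.

yes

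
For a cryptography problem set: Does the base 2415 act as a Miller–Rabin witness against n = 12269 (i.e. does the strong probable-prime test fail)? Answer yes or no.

no

n − 1 = 12268 = 2^2 · 3067, so s = 2 and d = 3067.
x_0 = 2415^3067 mod 12269 = 1896.
x_0 is neither 1 nor 12268, so continue squaring.
x_1 = 1896^2 mod 12269 = 12268.
x_1 ≡ −1, so 2415 is not a witness.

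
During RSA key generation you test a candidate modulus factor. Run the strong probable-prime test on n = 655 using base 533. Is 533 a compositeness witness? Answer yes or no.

yes

n − 1 = 654 = 2^1 · 327, so s = 1 and d = 327.
x_0 = 533^327 mod 655 = 212.
x_0 ∉ {1, 654} and s = 1, so 533 is a Miller–Rabin witness and 655 is composite.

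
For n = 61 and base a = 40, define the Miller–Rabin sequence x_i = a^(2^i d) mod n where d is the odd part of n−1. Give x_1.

n − 1 = 60 = 2^2 · 15, so s = 2 and d = 15.
x_0 = 40^15 mod 61 = 11.
x_1 = 11^2 mod 61 = 60.

60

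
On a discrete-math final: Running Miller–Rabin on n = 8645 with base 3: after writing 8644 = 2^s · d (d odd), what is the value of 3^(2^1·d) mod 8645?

n − 1 = 8644 = 2^2 · 2161, so s = 2 and d = 2161.
x_0 = 3^2161 mod 8645 = 3.
x_1 = 3^2 mod 8645 = 9.

9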